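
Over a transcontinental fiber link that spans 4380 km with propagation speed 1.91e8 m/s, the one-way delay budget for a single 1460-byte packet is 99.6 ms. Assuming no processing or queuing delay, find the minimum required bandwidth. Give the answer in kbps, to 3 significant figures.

152 kbps

L = 11680 bits.
Propagation delay = 4380000 / 191000000 = 22.9319 ms.
Transmission budget = 99.6 − 22.9319 = 76.6681 ms.
R ≥ L / t_tx = 11680 bits / 0.0766681 s = 152 kbps.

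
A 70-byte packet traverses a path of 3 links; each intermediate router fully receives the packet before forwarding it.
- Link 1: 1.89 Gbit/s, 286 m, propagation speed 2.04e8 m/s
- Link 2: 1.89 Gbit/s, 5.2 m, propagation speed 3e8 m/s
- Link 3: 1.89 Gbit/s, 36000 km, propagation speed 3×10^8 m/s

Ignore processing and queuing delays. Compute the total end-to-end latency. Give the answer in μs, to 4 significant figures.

120000 μs

L = 70 × 8 = 560 bits.
Transmission delay per hop = L/R = 560/1890000000 = 0.296296 μs; 3 hops → 0.888889 μs.
Propagation delays (d/s per hop): 1.40196, 0.0173333, 120000 μs; sum = 120001 μs.
End-to-end = 120000 μs.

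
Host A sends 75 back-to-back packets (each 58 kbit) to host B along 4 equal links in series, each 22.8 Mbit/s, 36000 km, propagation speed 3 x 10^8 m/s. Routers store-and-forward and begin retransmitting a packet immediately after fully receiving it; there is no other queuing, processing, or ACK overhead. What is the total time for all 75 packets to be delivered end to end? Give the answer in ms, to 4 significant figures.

678.4 ms

Per-hop transmission t_tx = L/R = 58000/22800000 = 2.54386 ms.
Per-hop propagation t_prop = 36000000/300000000 = 120 ms.
Pipeline fill: first packet needs 4·t_tx to clear all hops; remaining 74 packets each add one t_tx.
Total = (4+75-1)·t_tx + 4·t_prop = 78·2.54386 + 4·120 = 678.4 ms.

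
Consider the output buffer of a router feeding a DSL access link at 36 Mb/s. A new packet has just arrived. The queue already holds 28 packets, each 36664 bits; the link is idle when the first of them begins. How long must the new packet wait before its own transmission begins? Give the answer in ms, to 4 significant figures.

28.52 ms

Each queued packet: L/R = 36664/36000000 = 1.01844 ms.
28 queued → 28.5164 ms.
Queuing delay = 28.52 ms.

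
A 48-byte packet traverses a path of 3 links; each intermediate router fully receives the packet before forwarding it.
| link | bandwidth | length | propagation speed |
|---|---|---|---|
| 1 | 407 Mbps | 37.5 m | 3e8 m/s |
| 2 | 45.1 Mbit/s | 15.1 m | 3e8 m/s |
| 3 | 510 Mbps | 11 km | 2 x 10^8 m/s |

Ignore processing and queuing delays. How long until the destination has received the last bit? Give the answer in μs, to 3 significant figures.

65.4 μs

L = 48 × 8 = 384 bits.
Transmission delays (L/R per hop): 0.943489, 8.51441, 0.752941 μs; sum = 10.2108 μs.
Propagation delays (d/s per hop): 0.125, 0.0503333, 55 μs; sum = 55.1753 μs.
End-to-end = 65.4 μs.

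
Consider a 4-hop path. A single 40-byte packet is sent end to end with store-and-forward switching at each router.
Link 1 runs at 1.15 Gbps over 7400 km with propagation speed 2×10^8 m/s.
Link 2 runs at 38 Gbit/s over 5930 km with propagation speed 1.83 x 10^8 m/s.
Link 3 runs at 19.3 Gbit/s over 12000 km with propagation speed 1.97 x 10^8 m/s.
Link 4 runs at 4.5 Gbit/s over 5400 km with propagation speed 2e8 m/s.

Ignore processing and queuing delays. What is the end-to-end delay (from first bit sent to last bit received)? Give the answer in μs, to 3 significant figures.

L = 40 × 8 = 320 bits.
Transmission delays (L/R per hop): 0.278261, 0.00842105, 0.0165803, 0.0711111 μs; sum = 0.374373 μs.
Propagation delays (d/s per hop): 37000, 32404.4, 60913.7, 27000 μs; sum = 157318 μs.
End-to-end = 157000 μs.

157000 μs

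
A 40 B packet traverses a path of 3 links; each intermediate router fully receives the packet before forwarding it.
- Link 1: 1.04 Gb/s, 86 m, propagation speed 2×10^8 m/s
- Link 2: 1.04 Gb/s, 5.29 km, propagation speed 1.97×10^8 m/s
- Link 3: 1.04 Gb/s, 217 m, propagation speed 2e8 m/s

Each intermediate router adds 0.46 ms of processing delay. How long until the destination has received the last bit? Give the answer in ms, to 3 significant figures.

0.949 ms

L = 40 × 8 = 320 bits.
Transmission delay per hop = L/R = 320/1040000000 = 0.000307692 ms; 3 hops → 0.000923077 ms.
Propagation delays (d/s per hop): 0.00043, 0.0268528, 0.001085 ms; sum = 0.0283678 ms.
Processing at 2 router(s): 2 × 0.46 ms = 0.92 ms.
End-to-end = 0.949 ms.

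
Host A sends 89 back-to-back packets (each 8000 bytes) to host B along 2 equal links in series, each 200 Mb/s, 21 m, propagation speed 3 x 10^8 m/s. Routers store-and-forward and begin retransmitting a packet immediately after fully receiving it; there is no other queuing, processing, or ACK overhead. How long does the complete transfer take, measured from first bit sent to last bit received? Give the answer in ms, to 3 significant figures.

Per-hop transmission t_tx = L/R = 64000/200000000 = 0.32 ms.
Per-hop propagation t_prop = 21/300000000 = 7e-05 ms.
Pipeline fill: first packet needs 2·t_tx to clear all hops; remaining 88 packets each add one t_tx.
Total = (2+89-1)·t_tx + 2·t_prop = 90·0.32 + 2·7e-05 = 28.8 ms.

28.8 ms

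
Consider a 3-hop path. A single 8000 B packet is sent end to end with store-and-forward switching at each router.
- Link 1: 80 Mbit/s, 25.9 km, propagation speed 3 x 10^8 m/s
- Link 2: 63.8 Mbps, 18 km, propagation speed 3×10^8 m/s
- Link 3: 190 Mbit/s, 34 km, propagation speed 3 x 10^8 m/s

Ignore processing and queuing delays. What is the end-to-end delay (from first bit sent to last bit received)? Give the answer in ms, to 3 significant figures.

2.40 ms

L = 8000 × 8 = 64000 bits.
Transmission delays (L/R per hop): 0.8, 1.00313, 0.336842 ms; sum = 2.13998 ms.
Propagation delays (d/s per hop): 0.0863333, 0.06, 0.113333 ms; sum = 0.259667 ms.
End-to-end = 2.40 ms.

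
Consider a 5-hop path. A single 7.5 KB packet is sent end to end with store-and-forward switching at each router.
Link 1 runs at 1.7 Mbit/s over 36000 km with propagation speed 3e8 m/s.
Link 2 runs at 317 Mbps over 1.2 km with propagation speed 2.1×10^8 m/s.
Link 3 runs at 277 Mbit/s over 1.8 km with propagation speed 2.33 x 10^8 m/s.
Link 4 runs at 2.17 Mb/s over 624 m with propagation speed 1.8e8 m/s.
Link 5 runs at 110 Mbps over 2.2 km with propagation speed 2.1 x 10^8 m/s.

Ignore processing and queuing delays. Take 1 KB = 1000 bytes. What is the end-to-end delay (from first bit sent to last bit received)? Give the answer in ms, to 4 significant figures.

L = 60000 bits.
Transmission delays (L/R per hop): 35.2941, 0.189274, 0.216606, 27.6498, 0.545455 ms; sum = 63.8952 ms.
Propagation delays (d/s per hop): 120, 0.00571429, 0.00772532, 0.00346667, 0.0104762 ms; sum = 120.027 ms.
End-to-end = 183.9 ms.

183.9 ms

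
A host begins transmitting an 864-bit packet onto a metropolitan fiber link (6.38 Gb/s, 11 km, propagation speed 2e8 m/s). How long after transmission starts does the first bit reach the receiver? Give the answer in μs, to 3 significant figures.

55.0 μs

First bit experiences only propagation delay: d/s = 11000/200000000 = 55.0 μs.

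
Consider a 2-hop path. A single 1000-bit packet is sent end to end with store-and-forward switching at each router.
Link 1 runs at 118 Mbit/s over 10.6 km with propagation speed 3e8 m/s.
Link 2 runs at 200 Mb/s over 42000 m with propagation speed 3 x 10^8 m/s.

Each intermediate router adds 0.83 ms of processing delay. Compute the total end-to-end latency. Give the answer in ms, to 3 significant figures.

1.02 ms

Transmission delays (L/R per hop): 0.00847458, 0.005 ms; sum = 0.0134746 ms.
Propagation delays (d/s per hop): 0.0353333, 0.14 ms; sum = 0.175333 ms.
Processing at 1 router(s): 1 × 0.83 ms = 0.83 ms.
End-to-end = 1.02 ms.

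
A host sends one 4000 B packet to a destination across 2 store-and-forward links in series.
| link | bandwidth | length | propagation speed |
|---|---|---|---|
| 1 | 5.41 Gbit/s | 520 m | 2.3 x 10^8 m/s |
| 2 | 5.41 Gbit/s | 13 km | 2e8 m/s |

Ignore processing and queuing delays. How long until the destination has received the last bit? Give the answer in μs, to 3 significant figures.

L = 4000 × 8 = 32000 bits.
Transmission delay per hop = L/R = 32000/5410000000 = 5.91497 μs; 2 hops → 11.8299 μs.
Propagation delays (d/s per hop): 2.26087, 65 μs; sum = 67.2609 μs.
End-to-end = 79.1 μs.

79.1 μs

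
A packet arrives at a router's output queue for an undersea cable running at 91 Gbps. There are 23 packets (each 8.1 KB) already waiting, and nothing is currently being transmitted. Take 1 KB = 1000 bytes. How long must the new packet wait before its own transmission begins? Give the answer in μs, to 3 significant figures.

Each queued packet: L/R = 64800/91000000000 = 0.712088 μs.
23 queued → 16.378 μs.
Queuing delay = 16.4 μs.

16.4 μs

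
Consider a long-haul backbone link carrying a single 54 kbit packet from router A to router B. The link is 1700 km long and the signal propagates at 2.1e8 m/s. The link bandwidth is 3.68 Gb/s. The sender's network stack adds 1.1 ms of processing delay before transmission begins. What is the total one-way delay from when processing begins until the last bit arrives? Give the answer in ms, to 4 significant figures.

9.210 ms

L = 54000 bits.
Transmission delay = L/R = 54000 / 3680000000 = 0.0146739 ms.
Propagation delay = d/s = 1700000 m / 210000000 m/s = 8.09524 ms.
Plus processing delay 1.1 ms = 1.1 ms.
Total = 9.210 ms.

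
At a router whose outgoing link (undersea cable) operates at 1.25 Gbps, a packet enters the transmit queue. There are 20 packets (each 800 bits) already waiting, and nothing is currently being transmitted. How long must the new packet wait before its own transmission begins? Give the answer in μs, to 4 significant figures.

12.80 μs

Each queued packet: L/R = 800/1250000000 = 0.64 μs.
20 queued → 12.8 μs.
Queuing delay = 12.80 μs.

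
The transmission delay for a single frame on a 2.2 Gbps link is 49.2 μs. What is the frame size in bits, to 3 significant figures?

108000 bits

L = R × t_tx = 2200000000 b/s × 4.92e-05 s = 108240 bits.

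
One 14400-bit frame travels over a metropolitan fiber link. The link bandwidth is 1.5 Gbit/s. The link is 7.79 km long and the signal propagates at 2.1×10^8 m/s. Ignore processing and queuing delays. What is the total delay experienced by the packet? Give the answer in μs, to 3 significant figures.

Transmission delay = L/R = 14400 / 1500000000 = 9.6 μs.
Propagation delay = d/s = 7790 m / 210000000 m/s = 37.0952 μs.
Total = 46.7 μs.

46.7 μs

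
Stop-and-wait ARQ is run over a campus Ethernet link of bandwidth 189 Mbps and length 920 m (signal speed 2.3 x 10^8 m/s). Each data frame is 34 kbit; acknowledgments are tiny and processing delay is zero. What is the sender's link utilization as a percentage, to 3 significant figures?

95.7 %

t_tx = L/R = 34000/189000000 = 0.000179894 s.
t_prop = 920/2.3e+08 = 4e-06 s; RTT = 8e-06 s.
Cycle = t_tx + RTT = 0.000187894 s.
Utilization = t_tx / cycle = 0.000179894/0.000187894 = 95.7 %.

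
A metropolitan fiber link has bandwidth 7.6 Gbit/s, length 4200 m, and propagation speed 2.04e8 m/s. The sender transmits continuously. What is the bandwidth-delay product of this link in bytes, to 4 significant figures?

Propagation delay = 4200 / 204000000 = 2.05882e-05 s.
BDP = R × t_prop = 7600000000 × 2.05882e-05 = 156471 bits.
In bytes: 156471/8 = 19560 bytes.

19560 bytes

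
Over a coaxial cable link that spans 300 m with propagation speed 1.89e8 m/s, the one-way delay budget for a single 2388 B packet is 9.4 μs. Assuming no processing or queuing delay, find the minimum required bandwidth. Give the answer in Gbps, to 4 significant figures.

L = 19104 bits.
Propagation delay = 300 / 189000000 = 1.5873 μs.
Transmission budget = 9.4 − 1.5873 = 7.8127 μs.
R ≥ L / t_tx = 19104 bits / 7.8127e-06 s = 2.445 Gbps.

2.445 Gbps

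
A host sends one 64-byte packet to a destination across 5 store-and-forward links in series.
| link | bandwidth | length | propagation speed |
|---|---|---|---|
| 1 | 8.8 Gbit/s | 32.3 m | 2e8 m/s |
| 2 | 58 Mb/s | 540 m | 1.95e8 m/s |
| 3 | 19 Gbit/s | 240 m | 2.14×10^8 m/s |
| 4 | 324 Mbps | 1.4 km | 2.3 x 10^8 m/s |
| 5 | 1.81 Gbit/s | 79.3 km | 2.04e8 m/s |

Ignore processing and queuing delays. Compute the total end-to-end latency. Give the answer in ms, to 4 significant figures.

0.4096 ms

L = 64 × 8 = 512 bits.
Transmission delays (L/R per hop): 5.81818e-05, 0.00882759, 2.69474e-05, 0.00158025, 0.000282873 ms; sum = 0.0107758 ms.
Propagation delays (d/s per hop): 0.0001615, 0.00276923, 0.0011215, 0.00608696, 0.388725 ms; sum = 0.398865 ms.
End-to-end = 0.4096 ms.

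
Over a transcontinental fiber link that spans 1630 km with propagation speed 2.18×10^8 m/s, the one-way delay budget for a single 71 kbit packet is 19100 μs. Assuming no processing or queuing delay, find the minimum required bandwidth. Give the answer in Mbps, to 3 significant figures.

6.11 Mbps

Propagation delay = 1630000 / 2.18e+08 = 7477.06 μs.
Transmission budget = 19100 − 7477.06 = 11622.9 μs.
R ≥ L / t_tx = 71000 bits / 0.0116229 s = 6.11 Mbps.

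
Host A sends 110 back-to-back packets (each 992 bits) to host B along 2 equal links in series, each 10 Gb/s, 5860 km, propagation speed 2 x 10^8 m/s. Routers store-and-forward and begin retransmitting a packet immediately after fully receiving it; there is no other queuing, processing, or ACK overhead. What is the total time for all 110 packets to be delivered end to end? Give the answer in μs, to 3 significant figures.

58600 μs

Per-hop transmission t_tx = L/R = 992/10000000000 = 0.0992 μs.
Per-hop propagation t_prop = 5860000/200000000 = 29300 μs.
Pipeline fill: first packet needs 2·t_tx to clear all hops; remaining 109 packets each add one t_tx.
Total = (2+110-1)·t_tx + 2·t_prop = 111·0.0992 + 2·29300 = 58600 μs.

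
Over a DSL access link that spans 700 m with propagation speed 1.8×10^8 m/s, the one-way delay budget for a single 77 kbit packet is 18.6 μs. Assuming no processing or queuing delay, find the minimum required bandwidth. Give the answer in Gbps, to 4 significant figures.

Propagation delay = 700 / 180000000 = 3.88889 μs.
Transmission budget = 18.6 − 3.88889 = 14.7111 μs.
R ≥ L / t_tx = 77000 bits / 1.47111e-05 s = 5.234 Gbps.

5.234 Gbps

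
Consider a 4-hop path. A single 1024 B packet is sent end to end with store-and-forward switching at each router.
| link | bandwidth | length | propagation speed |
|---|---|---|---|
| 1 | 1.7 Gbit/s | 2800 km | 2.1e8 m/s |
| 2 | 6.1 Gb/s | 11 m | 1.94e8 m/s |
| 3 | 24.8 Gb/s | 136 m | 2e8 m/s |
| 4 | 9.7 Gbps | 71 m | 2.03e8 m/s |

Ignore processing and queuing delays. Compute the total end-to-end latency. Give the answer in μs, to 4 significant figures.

13340 μs

L = 1024 × 8 = 8192 bits.
Transmission delays (L/R per hop): 4.81882, 1.34295, 0.330323, 0.844536 μs; sum = 7.33663 μs.
Propagation delays (d/s per hop): 13333.3, 0.056701, 0.68, 0.349754 μs; sum = 13334.4 μs.
End-to-end = 13340 μs.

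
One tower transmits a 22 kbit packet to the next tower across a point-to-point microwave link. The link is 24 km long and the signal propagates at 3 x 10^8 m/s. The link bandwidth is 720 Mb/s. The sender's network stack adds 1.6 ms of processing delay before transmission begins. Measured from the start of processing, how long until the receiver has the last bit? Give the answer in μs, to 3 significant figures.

L = 22000 bits.
Transmission delay = L/R = 22000 / 720000000 = 30.5556 μs.
Propagation delay = d/s = 24000 m / 300000000 m/s = 80 μs.
Plus processing delay 1.6 ms = 1600 μs.
Total = 1710 μs.

1710 μs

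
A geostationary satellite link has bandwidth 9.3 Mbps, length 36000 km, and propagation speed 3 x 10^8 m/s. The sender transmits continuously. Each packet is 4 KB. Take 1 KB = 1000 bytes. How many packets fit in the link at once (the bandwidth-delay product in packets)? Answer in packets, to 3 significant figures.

34.9 packets

Propagation delay = 36000000 / 300000000 = 0.12 s.
BDP = R × t_prop = 9300000 × 0.12 = 1116000 bits.
In packets of 32000 bits: 34.9 packets.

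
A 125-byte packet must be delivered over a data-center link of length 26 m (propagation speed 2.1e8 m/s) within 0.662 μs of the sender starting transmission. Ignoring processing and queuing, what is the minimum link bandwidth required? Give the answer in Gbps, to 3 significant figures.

L = 1000 bits.
Propagation delay = 26 / 210000000 = 0.12381 μs.
Transmission budget = 0.662 − 0.12381 = 0.53819 μs.
R ≥ L / t_tx = 1000 bits / 5.3819e-07 s = 1.86 Gbps.

1.86 Gbps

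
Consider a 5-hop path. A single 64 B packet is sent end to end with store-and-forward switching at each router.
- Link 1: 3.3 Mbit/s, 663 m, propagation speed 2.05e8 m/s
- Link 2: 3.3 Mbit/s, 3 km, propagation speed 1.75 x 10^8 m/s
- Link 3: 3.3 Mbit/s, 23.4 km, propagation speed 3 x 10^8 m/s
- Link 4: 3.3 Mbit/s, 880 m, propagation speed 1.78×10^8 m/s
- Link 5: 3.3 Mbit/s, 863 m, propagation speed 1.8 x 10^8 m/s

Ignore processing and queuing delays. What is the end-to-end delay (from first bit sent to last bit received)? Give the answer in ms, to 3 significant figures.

L = 64 × 8 = 512 bits.
Transmission delay per hop = L/R = 512/3300000 = 0.155152 ms; 5 hops → 0.775758 ms.
Propagation delays (d/s per hop): 0.00323415, 0.0171429, 0.078, 0.00494382, 0.00479444 ms; sum = 0.108115 ms.
End-to-end = 0.884 ms.

0.884 ms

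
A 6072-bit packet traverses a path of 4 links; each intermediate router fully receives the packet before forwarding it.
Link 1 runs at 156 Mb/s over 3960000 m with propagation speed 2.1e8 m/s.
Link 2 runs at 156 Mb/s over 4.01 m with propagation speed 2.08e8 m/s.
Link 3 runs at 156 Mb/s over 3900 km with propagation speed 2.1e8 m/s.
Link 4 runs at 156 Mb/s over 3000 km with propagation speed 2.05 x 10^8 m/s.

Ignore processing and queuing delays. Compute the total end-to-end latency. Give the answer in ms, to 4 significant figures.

Transmission delay per hop = L/R = 6072/156000000 = 0.0389231 ms; 4 hops → 0.155692 ms.
Propagation delays (d/s per hop): 18.8571, 1.92788e-05, 18.5714, 14.6341 ms; sum = 52.0627 ms.
End-to-end = 52.22 ms.

52.22 ms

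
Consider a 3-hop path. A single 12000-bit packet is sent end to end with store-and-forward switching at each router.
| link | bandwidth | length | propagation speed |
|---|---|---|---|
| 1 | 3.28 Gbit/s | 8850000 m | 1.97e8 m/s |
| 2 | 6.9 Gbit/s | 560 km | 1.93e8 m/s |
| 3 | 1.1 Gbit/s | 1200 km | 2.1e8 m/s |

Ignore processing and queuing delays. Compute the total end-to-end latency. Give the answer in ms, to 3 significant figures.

Transmission delays (L/R per hop): 0.00365854, 0.00173913, 0.0109091 ms; sum = 0.0163068 ms.
Propagation delays (d/s per hop): 44.9239, 2.90155, 5.71429 ms; sum = 53.5397 ms.
End-to-end = 53.6 ms.

53.6 ms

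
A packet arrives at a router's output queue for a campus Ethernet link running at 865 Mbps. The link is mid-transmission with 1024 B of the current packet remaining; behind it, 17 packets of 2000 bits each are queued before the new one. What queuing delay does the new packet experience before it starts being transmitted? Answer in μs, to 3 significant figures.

Each queued packet: L/R = 2000/865000000 = 2.31214 μs.
17 queued → 39.3064 μs.
Plus remaining 8192 bits of current packet: 9.47052 μs.
Queuing delay = 48.8 μs.

48.8 μs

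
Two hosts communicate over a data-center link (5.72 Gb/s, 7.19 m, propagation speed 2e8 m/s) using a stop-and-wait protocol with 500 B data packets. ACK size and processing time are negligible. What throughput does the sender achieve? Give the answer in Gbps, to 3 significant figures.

5.19 Gbps

t_tx = L/R = 4000/5720000000 = 6.99301e-07 s.
t_prop = 7.19/200000000 = 3.595e-08 s; RTT = 7.19e-08 s.
Cycle = t_tx + RTT = 7.71201e-07 s.
Throughput = L / cycle = 4000 / 7.71201e-07 = 5.19 Gbps.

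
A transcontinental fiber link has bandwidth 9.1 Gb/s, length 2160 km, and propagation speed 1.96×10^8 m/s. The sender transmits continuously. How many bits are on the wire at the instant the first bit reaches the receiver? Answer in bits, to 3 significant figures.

100000000 bits

Propagation delay = 2160000 / 196000000 = 0.0110204 s.
BDP = R × t_prop = 9100000000 × 0.0110204 = 100286000 bits.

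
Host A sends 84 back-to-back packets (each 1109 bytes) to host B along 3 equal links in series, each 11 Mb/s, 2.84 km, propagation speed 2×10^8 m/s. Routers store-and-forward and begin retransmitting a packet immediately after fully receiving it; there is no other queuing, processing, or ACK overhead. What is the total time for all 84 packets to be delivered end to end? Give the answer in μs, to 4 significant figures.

69410 μs

Per-hop transmission t_tx = L/R = 8872/11000000 = 806.545 μs.
Per-hop propagation t_prop = 2840/200000000 = 14.2 μs.
Pipeline fill: first packet needs 3·t_tx to clear all hops; remaining 83 packets each add one t_tx.
Total = (3+84-1)·t_tx + 3·t_prop = 86·806.545 + 3·14.2 = 69410 μs.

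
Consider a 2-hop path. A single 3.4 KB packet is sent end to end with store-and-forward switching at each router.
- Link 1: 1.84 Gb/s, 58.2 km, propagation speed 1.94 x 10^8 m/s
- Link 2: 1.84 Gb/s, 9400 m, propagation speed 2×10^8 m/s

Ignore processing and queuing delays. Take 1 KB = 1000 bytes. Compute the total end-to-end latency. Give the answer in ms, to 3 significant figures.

L = 27200 bits.
Transmission delay per hop = L/R = 27200/1840000000 = 0.0147826 ms; 2 hops → 0.0295652 ms.
Propagation delays (d/s per hop): 0.3, 0.047 ms; sum = 0.347 ms.
End-to-end = 0.377 ms.

0.377 ms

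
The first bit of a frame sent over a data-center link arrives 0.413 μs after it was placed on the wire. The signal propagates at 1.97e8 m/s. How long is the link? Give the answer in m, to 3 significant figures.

d = s × t_prop = 197000000 × 4.13e-07 = 81.4 m.

81.4 m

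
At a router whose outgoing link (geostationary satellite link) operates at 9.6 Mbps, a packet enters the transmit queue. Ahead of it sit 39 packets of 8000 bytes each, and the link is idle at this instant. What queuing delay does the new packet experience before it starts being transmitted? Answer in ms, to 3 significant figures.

Each queued packet: L/R = 64000/9600000 = 6.66667 ms.
39 queued → 260 ms.
Queuing delay = 260 ms.

260 ms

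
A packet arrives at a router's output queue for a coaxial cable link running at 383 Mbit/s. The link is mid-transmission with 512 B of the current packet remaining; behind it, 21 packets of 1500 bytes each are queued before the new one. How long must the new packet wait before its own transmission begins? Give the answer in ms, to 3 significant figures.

Each queued packet: L/R = 12000/383000000 = 0.0313316 ms.
21 queued → 0.657963 ms.
Plus remaining 4096 bits of current packet: 0.0106945 ms.
Queuing delay = 0.669 ms.

0.669 ms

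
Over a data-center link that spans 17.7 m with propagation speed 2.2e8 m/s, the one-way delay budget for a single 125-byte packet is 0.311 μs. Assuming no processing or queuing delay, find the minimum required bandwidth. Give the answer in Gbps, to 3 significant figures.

4.34 Gbps

L = 1000 bits.
Propagation delay = 17.7 / 2.2e+08 = 0.0804545 μs.
Transmission budget = 0.311 − 0.0804545 = 0.230545 μs.
R ≥ L / t_tx = 1000 bits / 2.30545e-07 s = 4.34 Gbps.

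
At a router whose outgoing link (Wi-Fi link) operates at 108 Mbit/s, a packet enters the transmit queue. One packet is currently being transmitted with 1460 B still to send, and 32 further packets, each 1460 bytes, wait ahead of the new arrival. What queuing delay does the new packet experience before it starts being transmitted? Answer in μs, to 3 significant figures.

Each queued packet: L/R = 11680/108000000 = 108.148 μs.
32 queued → 3460.74 μs.
Plus remaining 11680 bits of current packet: 108.148 μs.
Queuing delay = 3570 μs.

3570 μs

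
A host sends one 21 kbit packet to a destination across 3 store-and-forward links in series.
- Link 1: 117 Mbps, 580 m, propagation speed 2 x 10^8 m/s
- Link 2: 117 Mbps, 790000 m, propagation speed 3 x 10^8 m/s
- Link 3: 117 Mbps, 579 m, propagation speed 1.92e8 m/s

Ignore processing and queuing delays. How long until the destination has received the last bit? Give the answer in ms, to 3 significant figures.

3.18 ms

L = 21000 bits.
Transmission delay per hop = L/R = 21000/117000000 = 0.179487 ms; 3 hops → 0.538462 ms.
Propagation delays (d/s per hop): 0.0029, 2.63333, 0.00301563 ms; sum = 2.63925 ms.
End-to-end = 3.18 ms.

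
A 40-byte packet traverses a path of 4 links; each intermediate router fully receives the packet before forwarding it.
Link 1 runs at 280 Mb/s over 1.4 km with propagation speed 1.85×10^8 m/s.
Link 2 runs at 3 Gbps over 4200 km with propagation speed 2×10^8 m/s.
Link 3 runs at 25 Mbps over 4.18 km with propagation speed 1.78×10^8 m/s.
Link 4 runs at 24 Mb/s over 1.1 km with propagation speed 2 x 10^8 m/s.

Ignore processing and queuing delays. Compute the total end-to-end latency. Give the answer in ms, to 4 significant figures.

21.06 ms

L = 40 × 8 = 320 bits.
Transmission delays (L/R per hop): 0.00114286, 0.000106667, 0.0128, 0.0133333 ms; sum = 0.0273829 ms.
Propagation delays (d/s per hop): 0.00756757, 21, 0.0234831, 0.0055 ms; sum = 21.0366 ms.
End-to-end = 21.06 ms.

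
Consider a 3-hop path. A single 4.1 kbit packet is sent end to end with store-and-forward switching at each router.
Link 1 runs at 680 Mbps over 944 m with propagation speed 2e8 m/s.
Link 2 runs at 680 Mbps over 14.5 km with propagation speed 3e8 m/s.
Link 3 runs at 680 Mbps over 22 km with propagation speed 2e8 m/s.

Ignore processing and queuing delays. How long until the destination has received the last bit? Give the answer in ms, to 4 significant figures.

0.1811 ms

L = 4100 bits.
Transmission delay per hop = L/R = 4100/680000000 = 0.00602941 ms; 3 hops → 0.0180882 ms.
Propagation delays (d/s per hop): 0.00472, 0.0483333, 0.11 ms; sum = 0.163053 ms.
End-to-end = 0.1811 ms.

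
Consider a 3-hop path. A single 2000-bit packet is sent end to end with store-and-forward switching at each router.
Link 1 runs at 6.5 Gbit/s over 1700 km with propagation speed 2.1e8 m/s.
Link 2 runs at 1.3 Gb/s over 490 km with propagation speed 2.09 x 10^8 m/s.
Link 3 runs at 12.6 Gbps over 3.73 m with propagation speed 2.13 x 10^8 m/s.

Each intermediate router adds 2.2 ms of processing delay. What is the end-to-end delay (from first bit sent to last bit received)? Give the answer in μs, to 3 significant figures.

Transmission delays (L/R per hop): 0.307692, 1.53846, 0.15873 μs; sum = 2.00488 μs.
Propagation delays (d/s per hop): 8095.24, 2344.5, 0.0175117 μs; sum = 10439.8 μs.
Processing at 2 router(s): 2 × 2.2 ms = 4400 μs.
End-to-end = 14800 μs.

14800 μs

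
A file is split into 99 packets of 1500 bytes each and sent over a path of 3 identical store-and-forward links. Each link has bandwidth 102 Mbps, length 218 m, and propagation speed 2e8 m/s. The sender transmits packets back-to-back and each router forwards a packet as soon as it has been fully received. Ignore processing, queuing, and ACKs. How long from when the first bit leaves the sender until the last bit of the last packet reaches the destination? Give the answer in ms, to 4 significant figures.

11.89 ms

Per-hop transmission t_tx = L/R = 12000/102000000 = 0.117647 ms.
Per-hop propagation t_prop = 218/200000000 = 0.00109 ms.
Pipeline fill: first packet needs 3·t_tx to clear all hops; remaining 98 packets each add one t_tx.
Total = (3+99-1)·t_tx + 3·t_prop = 101·0.117647 + 3·0.00109 = 11.89 ms.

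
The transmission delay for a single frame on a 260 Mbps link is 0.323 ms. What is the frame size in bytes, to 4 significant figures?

10500 bytes

L = R × t_tx = 260000000 b/s × 0.000323 s = 83980 bits.
In bytes: 83980 / 8 = 10500 bytes.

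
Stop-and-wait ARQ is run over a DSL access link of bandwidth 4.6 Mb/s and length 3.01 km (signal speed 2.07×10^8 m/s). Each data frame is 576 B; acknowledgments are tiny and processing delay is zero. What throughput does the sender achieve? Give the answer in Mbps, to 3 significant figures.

t_tx = L/R = 4608/4600000 = 0.00100174 s.
t_prop = 3010/2.07e+08 = 1.45411e-05 s; RTT = 2.90821e-05 s.
Cycle = t_tx + RTT = 0.00103082 s.
Throughput = L / cycle = 4608 / 0.00103082 = 4.47 Mbps.

4.47 Mbps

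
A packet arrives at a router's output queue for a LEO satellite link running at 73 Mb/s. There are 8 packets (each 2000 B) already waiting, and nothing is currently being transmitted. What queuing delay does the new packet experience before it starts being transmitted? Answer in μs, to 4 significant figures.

1753 μs

Each queued packet: L/R = 16000/73000000 = 219.178 μs.
8 queued → 1753.42 μs.
Queuing delay = 1753 μs.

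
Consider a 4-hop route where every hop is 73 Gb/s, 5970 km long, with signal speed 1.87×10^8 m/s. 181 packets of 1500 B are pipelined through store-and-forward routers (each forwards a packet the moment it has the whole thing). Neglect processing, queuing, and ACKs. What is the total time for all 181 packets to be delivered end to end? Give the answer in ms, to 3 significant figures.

128 ms

Per-hop transmission t_tx = L/R = 12000/73000000000 = 0.000164384 ms.
Per-hop propagation t_prop = 5970000/187000000 = 31.9251 ms.
Pipeline fill: first packet needs 4·t_tx to clear all hops; remaining 180 packets each add one t_tx.
Total = (4+181-1)·t_tx + 4·t_prop = 184·0.000164384 + 4·31.9251 = 128 ms.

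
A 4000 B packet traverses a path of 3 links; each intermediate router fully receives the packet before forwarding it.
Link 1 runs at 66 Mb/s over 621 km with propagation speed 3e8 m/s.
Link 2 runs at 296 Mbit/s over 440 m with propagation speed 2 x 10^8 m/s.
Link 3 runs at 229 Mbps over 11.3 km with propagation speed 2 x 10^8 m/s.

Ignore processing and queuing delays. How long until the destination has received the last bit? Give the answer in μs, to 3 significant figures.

L = 4000 × 8 = 32000 bits.
Transmission delays (L/R per hop): 484.848, 108.108, 139.738 μs; sum = 732.695 μs.
Propagation delays (d/s per hop): 2070, 2.2, 56.5 μs; sum = 2128.7 μs.
End-to-end = 2860 μs.

2860 μs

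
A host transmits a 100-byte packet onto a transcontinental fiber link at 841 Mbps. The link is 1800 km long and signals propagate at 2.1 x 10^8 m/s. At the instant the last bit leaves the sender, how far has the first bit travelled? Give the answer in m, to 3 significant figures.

t_tx = L/R = 800/841000000 = 9.51249e-07 s.
Distance = s × t_tx = 210000000 × 9.51249e-07 = 200 m.

200 m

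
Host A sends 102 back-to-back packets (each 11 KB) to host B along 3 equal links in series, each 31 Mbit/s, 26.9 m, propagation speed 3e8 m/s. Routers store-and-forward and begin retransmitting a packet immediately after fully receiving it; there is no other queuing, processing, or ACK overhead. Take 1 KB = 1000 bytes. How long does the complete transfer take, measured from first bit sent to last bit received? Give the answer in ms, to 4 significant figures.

Per-hop transmission t_tx = L/R = 88000/31000000 = 2.83871 ms.
Per-hop propagation t_prop = 26.9/300000000 = 8.96667e-05 ms.
Pipeline fill: first packet needs 3·t_tx to clear all hops; remaining 101 packets each add one t_tx.
Total = (3+102-1)·t_tx + 3·t_prop = 104·2.83871 + 3·8.96667e-05 = 295.2 ms.

295.2 ms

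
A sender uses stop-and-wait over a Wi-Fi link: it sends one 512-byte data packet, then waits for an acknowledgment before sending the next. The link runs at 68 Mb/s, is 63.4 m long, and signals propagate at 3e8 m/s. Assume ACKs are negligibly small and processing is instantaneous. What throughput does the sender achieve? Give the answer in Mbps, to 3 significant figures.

67.5 Mbps

t_tx = L/R = 4096/68000000 = 6.02353e-05 s.
t_prop = 63.4/300000000 = 2.11333e-07 s; RTT = 4.22667e-07 s.
Cycle = t_tx + RTT = 6.0658e-05 s.
Throughput = L / cycle = 4096 / 6.0658e-05 = 67.5 Mbps.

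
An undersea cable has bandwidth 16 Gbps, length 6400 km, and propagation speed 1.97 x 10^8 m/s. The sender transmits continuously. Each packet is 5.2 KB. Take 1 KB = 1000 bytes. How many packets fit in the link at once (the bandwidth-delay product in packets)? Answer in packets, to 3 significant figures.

Propagation delay = 6400000 / 197000000 = 0.0324873 s.
BDP = R × t_prop = 16000000000 × 0.0324873 = 519797000 bits.
In packets of 41600 bits: 12500 packets.

12500 packets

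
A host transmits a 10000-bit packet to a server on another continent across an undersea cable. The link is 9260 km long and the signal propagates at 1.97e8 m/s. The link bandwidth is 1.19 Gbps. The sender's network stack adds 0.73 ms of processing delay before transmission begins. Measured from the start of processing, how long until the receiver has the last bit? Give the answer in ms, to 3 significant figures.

Transmission delay = L/R = 10000 / 1190000000 = 0.00840336 ms.
Propagation delay = d/s = 9260000 m / 197000000 m/s = 47.0051 ms.
Plus processing delay 0.73 ms = 0.73 ms.
Total = 47.7 ms.

47.7 ms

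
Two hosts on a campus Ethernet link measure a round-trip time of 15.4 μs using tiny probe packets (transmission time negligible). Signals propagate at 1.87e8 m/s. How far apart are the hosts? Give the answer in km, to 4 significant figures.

One-way propagation = RTT/2 = 7.7 μs.
d = s × t = 187000000 × 7.7e-06 = 1.440 km.

1.440 km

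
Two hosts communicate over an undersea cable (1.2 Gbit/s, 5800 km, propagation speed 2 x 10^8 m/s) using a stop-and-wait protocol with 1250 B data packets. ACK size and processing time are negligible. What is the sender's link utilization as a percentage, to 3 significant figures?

0.0144 %

t_tx = L/R = 10000/1200000000 = 8.33333e-06 s.
t_prop = 5800000/200000000 = 0.029 s; RTT = 0.058 s.
Cycle = t_tx + RTT = 0.0580083 s.
Utilization = t_tx / cycle = 8.33333e-06/0.0580083 = 0.0144 %.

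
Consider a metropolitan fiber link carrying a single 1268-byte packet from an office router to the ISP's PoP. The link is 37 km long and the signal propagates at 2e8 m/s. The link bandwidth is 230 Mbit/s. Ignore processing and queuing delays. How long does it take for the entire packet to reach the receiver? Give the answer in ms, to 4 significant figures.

0.2291 ms

L = 1268 × 8 = 10144 bits.
Transmission delay = L/R = 10144 / 230000000 = 0.0441043 ms.
Propagation delay = d/s = 37000 m / 200000000 m/s = 0.185 ms.
Total = 0.2291 ms.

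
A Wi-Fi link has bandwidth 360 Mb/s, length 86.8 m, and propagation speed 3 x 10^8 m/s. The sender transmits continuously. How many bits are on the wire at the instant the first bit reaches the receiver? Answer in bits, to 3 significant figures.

Propagation delay = 86.8 / 300000000 = 2.89333e-07 s.
BDP = R × t_prop = 360000000 × 2.89333e-07 = 104.16 bits.

104 bits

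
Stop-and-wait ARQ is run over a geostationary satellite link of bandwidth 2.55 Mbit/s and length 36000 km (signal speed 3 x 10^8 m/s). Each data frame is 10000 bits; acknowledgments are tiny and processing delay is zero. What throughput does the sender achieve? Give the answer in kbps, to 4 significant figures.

t_tx = L/R = 10000/2550000 = 0.00392157 s.
t_prop = 36000000/300000000 = 0.12 s; RTT = 0.24 s.
Cycle = t_tx + RTT = 0.243922 s.
Throughput = L / cycle = 10000 / 0.243922 = 41.00 kbps.

41.00 kbps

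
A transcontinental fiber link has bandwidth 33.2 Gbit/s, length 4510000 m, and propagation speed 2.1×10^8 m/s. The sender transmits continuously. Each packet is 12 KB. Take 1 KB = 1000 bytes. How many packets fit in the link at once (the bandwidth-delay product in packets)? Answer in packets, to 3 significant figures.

Propagation delay = 4510000 / 210000000 = 0.0214762 s.
BDP = R × t_prop = 3.32e+10 × 0.0214762 = 713010000 bits.
In packets of 96000 bits: 7430 packets.

7430 packets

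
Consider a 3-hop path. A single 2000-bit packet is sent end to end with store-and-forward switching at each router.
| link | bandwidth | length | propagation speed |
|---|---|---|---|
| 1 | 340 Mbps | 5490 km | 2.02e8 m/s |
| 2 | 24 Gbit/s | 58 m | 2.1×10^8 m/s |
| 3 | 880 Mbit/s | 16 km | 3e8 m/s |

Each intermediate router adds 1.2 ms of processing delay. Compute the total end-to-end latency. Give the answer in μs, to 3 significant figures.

29600 μs

Transmission delays (L/R per hop): 5.88235, 0.0833333, 2.27273 μs; sum = 8.23841 μs.
Propagation delays (d/s per hop): 27178.2, 0.27619, 53.3333 μs; sum = 27231.8 μs.
Processing at 2 router(s): 2 × 1.2 ms = 2400 μs.
End-to-end = 29600 μs.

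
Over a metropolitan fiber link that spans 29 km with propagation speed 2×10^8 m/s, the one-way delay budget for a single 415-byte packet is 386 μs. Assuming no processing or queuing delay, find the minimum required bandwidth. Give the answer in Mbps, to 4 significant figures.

13.78 Mbps

L = 3320 bits.
Propagation delay = 29000 / 200000000 = 145 μs.
Transmission budget = 386 − 145 = 241 μs.
R ≥ L / t_tx = 3320 bits / 0.000241 s = 13.78 Mbps.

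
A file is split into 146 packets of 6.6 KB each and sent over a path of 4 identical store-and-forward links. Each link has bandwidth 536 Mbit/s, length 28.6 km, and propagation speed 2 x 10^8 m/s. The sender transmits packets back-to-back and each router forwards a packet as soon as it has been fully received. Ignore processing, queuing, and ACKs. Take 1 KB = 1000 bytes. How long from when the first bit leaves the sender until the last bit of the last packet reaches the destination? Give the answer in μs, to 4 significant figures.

Per-hop transmission t_tx = L/R = 52800/536000000 = 98.5075 μs.
Per-hop propagation t_prop = 28600/200000000 = 143 μs.
Pipeline fill: first packet needs 4·t_tx to clear all hops; remaining 145 packets each add one t_tx.
Total = (4+146-1)·t_tx + 4·t_prop = 149·98.5075 + 4·143 = 15250 μs.

15250 μs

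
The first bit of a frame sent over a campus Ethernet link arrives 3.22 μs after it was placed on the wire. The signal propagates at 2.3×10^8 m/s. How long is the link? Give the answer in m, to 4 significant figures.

d = s × t_prop = 2.3e+08 × 3.22e-06 = 740.6 m.

740.6 m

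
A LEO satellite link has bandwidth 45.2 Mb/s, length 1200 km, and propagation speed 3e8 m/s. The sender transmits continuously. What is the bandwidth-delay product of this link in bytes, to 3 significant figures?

22600 bytes

Propagation delay = 1200000 / 300000000 = 0.004 s.
BDP = R × t_prop = 45200000 × 0.004 = 180800 bits.
In bytes: 180800/8 = 22600 bytes.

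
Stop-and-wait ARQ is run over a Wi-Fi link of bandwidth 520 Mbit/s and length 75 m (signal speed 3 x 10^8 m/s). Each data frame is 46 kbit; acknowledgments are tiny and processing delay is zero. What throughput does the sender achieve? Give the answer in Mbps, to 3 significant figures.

t_tx = L/R = 46000/520000000 = 8.84615e-05 s.
t_prop = 75/300000000 = 2.5e-07 s; RTT = 5e-07 s.
Cycle = t_tx + RTT = 8.89615e-05 s.
Throughput = L / cycle = 46000 / 8.89615e-05 = 517 Mbps.

517 Mbps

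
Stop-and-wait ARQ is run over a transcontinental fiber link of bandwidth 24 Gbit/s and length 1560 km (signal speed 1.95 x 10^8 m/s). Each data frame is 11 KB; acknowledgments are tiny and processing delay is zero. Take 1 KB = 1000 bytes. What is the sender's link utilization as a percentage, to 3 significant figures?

0.0229 %

t_tx = L/R = 88000/24000000000 = 3.66667e-06 s.
t_prop = 1560000/195000000 = 0.008 s; RTT = 0.016 s.
Cycle = t_tx + RTT = 0.0160037 s.
Utilization = t_tx / cycle = 3.66667e-06/0.0160037 = 0.0229 %.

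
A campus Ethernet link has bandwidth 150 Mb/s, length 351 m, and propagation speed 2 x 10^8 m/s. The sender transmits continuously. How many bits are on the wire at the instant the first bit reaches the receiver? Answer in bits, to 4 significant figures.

263.3 bits

Propagation delay = 351 / 200000000 = 1.755e-06 s.
BDP = R × t_prop = 150000000 × 1.755e-06 = 263.25 bits.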